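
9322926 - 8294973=1027953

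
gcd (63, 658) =7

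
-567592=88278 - 655870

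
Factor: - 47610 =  - 2^1*3^2*5^1*23^2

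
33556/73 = 459 + 49/73 = 459.67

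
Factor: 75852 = 2^2*3^2*7^2*43^1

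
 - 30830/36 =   -  15415/18 = - 856.39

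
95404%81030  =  14374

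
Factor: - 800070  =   - 2^1*3^1*5^1 * 26669^1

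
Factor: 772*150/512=14475/64 = 2^(- 6)*3^1*5^2*193^1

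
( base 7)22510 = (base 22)BIK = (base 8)13154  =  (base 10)5740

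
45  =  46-1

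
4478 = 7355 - 2877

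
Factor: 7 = 7^1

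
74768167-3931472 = 70836695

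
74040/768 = 3085/32=   96.41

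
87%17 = 2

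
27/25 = 1 + 2/25 = 1.08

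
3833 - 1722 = 2111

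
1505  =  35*43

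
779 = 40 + 739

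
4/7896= 1/1974 = 0.00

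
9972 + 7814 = 17786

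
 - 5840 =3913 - 9753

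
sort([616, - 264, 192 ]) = [  -  264,  192, 616]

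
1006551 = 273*3687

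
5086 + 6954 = 12040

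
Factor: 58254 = 2^1*3^1*7^1*19^1*73^1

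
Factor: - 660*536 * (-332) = 117448320 = 2^7*3^1*5^1*11^1 * 67^1*83^1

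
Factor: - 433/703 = -19^( - 1) * 37^( - 1)*433^1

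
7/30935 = 7/30935 = 0.00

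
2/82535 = 2/82535 = 0.00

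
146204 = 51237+94967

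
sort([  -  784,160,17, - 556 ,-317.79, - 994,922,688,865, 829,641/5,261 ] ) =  [ - 994, - 784,- 556 , - 317.79 , 17 , 641/5, 160,261, 688,829,865,922]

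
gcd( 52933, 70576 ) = 1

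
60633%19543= 2004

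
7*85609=599263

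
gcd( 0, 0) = 0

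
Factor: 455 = 5^1*7^1*13^1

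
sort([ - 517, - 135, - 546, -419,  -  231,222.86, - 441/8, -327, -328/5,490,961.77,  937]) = [ - 546, - 517,  -  419,-327, -231,  -  135,-328/5, - 441/8,222.86, 490 , 937, 961.77]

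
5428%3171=2257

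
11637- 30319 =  - 18682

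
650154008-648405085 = 1748923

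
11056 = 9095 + 1961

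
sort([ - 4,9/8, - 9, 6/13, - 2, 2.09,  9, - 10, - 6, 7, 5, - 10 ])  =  [ - 10, - 10, - 9, - 6,-4, - 2,6/13,9/8,2.09 , 5,7,9 ] 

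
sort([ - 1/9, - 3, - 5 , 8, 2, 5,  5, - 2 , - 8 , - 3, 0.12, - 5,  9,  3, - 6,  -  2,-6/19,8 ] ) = [ - 8, - 6, - 5, - 5,  -  3 , - 3,-2, - 2,-6/19, - 1/9,0.12,2,3,5,5, 8,8 , 9]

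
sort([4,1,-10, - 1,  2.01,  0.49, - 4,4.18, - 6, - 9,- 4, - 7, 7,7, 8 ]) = [ - 10, - 9, - 7,- 6, - 4,-4, - 1, 0.49  ,  1,2.01, 4,  4.18,7,  7, 8] 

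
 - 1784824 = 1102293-2887117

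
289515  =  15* 19301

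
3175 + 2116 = 5291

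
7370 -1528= 5842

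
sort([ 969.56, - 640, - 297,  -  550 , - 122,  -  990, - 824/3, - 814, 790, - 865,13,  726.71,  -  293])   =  [ - 990, - 865,- 814 , - 640, - 550, - 297, - 293, - 824/3, - 122 , 13, 726.71,790,  969.56]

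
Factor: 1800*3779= 2^3*3^2*5^2*3779^1 = 6802200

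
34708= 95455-60747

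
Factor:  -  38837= - 71^1*547^1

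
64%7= 1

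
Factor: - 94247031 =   -  3^1*17^1*23^1*80347^1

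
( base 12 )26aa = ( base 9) 6084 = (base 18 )DD4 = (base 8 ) 10542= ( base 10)4450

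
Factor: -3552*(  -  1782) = 2^6*3^5*11^1*37^1 = 6329664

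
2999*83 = 248917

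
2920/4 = 730 = 730.00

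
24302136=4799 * 5064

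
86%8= 6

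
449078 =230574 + 218504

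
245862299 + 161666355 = 407528654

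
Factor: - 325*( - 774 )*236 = 59365800= 2^3*3^2*5^2 *13^1 * 43^1*59^1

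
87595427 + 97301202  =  184896629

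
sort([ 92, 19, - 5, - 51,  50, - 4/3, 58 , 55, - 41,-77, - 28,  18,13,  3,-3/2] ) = [ - 77, - 51,  -  41, -28, - 5, - 3/2, - 4/3, 3,13, 18 , 19,50, 55,58,92] 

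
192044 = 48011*4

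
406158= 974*417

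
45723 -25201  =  20522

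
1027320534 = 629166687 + 398153847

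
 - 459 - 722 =-1181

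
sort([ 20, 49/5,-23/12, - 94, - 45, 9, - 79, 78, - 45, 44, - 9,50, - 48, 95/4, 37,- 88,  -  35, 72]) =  [ - 94  ,-88, - 79,- 48,-45, - 45, - 35,  -  9, -23/12 , 9, 49/5, 20, 95/4,37,  44,  50,72,78 ] 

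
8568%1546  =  838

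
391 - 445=-54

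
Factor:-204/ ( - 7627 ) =2^2*3^1*17^1*29^( - 1)*263^( - 1 )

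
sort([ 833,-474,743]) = [ - 474,743 , 833] 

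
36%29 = 7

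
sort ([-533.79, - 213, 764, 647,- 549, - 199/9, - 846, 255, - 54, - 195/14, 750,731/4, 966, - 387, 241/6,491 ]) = [ - 846, - 549, - 533.79, - 387, - 213, - 54, - 199/9, - 195/14, 241/6,731/4, 255, 491, 647, 750, 764, 966]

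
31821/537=10607/179= 59.26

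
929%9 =2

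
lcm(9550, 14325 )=28650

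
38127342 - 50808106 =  - 12680764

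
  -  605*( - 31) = 18755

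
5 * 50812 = 254060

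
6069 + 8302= 14371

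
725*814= 590150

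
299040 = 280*1068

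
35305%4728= 2209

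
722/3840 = 361/1920 = 0.19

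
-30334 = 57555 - 87889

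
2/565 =2/565 = 0.00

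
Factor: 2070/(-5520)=-2^(-3)*3^1 = -3/8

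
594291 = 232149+362142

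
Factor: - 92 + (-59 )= -151^1  =  -151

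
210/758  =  105/379 = 0.28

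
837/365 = 2 +107/365 = 2.29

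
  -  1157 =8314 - 9471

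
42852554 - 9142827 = 33709727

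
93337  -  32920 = 60417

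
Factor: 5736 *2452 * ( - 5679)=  - 2^5 * 3^3*239^1 * 613^1*631^1  =  - 79873272288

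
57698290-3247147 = 54451143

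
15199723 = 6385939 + 8813784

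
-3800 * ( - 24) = 91200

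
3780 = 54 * 70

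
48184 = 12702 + 35482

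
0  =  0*286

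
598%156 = 130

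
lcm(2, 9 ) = 18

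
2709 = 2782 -73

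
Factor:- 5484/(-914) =2^1 * 3^1 = 6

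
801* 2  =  1602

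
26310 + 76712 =103022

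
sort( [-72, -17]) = [ - 72,- 17 ]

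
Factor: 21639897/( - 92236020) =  - 2^ ( - 2 )*3^1*5^(-1 ) * 743^(-1 )*947^1*2069^(-1)*2539^1   =  - 7213299/30745340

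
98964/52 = 24741/13 = 1903.15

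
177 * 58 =10266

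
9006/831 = 3002/277  =  10.84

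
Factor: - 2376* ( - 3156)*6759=50683415904 =2^5*3^6 * 11^1*263^1*751^1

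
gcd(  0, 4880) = 4880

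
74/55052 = 37/27526 = 0.00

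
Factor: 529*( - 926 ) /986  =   - 244927/493 = - 17^( - 1 )*23^2*29^( - 1)*463^1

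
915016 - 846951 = 68065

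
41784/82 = 20892/41 = 509.56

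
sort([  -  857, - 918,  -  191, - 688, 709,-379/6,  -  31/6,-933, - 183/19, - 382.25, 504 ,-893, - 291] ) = [ - 933, - 918, - 893, - 857, - 688, -382.25, - 291, - 191, - 379/6, - 183/19, - 31/6, 504, 709 ]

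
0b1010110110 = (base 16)2B6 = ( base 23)174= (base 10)694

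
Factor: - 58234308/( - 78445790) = 29117154/39222895 = 2^1*3^1*5^ ( - 1)*11^1*83^(  -  1 )*94513^( - 1)*441169^1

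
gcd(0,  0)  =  0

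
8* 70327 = 562616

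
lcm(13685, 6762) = 574770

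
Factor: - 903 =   -  3^1*7^1*43^1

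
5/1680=1/336 =0.00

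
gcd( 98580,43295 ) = 5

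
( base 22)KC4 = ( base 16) 26DC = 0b10011011011100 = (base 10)9948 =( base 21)11bf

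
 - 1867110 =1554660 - 3421770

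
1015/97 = 1015/97 = 10.46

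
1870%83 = 44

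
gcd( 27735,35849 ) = 1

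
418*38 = 15884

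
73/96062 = 73/96062 = 0.00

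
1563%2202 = 1563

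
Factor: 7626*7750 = 59101500 = 2^2*3^1*5^3 * 31^2*41^1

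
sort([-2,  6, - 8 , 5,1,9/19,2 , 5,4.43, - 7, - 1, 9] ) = [ - 8, - 7, - 2,  -  1, 9/19, 1, 2,4.43, 5 , 5,6,9 ] 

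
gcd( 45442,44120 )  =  2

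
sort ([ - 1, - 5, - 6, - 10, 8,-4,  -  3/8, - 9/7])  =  [ - 10, - 6 , - 5, - 4,-9/7, - 1 , - 3/8 , 8 ]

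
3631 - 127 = 3504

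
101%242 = 101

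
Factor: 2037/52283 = 3/77 = 3^1*7^( - 1)*11^( - 1) 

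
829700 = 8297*100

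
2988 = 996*3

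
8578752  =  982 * 8736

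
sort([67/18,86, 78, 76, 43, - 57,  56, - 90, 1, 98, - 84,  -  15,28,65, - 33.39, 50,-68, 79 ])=[ - 90, - 84 , - 68, - 57,  -  33.39, - 15, 1 , 67/18, 28, 43 , 50,56,65 , 76,78, 79, 86 , 98]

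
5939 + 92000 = 97939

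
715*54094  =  38677210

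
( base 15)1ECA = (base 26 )9O7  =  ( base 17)1640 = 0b1101000111011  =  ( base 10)6715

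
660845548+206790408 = 867635956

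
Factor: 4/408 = 1/102=2^( - 1 )*3^ (-1 )*17^(-1 )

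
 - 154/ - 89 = 154/89 =1.73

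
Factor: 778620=2^2*3^1*5^1*19^1 * 683^1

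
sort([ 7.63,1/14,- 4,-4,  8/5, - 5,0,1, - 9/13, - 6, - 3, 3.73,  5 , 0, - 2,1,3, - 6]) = [ -6,-6, - 5 , - 4, - 4, -3,-2, - 9/13,0, 0, 1/14,1, 1,8/5,3 , 3.73,5,7.63]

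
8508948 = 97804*87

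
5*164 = 820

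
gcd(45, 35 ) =5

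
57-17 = 40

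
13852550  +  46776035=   60628585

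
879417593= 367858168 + 511559425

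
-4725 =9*( - 525)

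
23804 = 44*541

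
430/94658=215/47329 = 0.00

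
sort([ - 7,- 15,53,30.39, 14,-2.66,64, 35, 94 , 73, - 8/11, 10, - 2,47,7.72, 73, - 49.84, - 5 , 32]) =[  -  49.84, - 15, - 7, - 5, - 2.66, - 2,-8/11, 7.72,10,14, 30.39, 32, 35,  47,  53,64, 73, 73, 94]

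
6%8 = 6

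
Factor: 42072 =2^3*3^1*1753^1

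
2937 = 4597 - 1660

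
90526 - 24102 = 66424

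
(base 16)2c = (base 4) 230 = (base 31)1d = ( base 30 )1e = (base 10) 44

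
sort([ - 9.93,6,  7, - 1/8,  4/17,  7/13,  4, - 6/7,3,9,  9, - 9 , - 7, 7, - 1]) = [-9.93, - 9 ,  -  7, - 1,- 6/7, - 1/8,4/17, 7/13, 3 , 4, 6,7,7, 9  ,  9]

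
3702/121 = 3702/121=30.60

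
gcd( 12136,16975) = 1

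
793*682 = 540826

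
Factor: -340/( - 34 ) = 10 = 2^1*5^1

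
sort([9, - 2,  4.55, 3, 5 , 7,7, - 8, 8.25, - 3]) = [- 8,  -  3, - 2, 3,4.55, 5 , 7, 7,8.25, 9 ] 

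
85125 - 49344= 35781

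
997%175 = 122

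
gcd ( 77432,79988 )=4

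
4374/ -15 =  - 292 + 2/5 = -  291.60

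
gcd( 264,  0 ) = 264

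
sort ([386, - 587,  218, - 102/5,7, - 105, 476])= [ - 587, - 105,- 102/5, 7, 218,386, 476] 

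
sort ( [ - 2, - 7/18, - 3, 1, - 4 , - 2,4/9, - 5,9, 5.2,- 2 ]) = [ - 5,-4,- 3, - 2 ,- 2,-2, -7/18,4/9,1, 5.2, 9 ]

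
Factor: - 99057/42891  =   - 33019/14297 = - 7^1*17^(  -  1 )*29^( - 2)*53^1*89^1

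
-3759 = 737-4496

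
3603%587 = 81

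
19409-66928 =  - 47519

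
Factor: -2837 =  - 2837^1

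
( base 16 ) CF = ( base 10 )207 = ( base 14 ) 10B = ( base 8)317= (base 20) A7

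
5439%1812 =3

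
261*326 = 85086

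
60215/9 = 6690 + 5/9 = 6690.56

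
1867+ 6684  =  8551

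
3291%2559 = 732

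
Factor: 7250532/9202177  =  2^2*3^1*47^( - 1) *113^1*5347^1*195791^( - 1) 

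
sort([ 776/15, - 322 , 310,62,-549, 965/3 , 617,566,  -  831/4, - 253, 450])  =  [  -  549, - 322,-253, - 831/4,776/15,  62,310, 965/3,450, 566, 617]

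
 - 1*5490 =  - 5490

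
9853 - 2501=7352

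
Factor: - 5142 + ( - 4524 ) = - 2^1*3^3*179^1 = - 9666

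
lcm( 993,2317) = 6951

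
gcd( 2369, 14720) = 23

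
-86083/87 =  - 990 +47/87 = - 989.46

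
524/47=11 + 7/47 = 11.15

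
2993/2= 1496+1/2 = 1496.50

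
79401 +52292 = 131693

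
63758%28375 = 7008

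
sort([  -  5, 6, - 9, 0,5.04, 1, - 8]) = [ - 9 ,- 8, - 5, 0, 1, 5.04, 6]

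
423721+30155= 453876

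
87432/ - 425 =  - 87432/425 =- 205.72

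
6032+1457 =7489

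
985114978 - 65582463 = 919532515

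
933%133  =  2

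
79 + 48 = 127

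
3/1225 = 3/1225 = 0.00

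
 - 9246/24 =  - 1541/4 = -385.25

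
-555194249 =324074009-879268258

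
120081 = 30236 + 89845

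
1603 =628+975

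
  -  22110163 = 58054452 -80164615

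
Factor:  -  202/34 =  - 101/17 = - 17^ ( - 1 )*101^1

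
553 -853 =- 300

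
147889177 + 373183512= 521072689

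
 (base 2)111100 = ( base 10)60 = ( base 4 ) 330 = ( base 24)2c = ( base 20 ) 30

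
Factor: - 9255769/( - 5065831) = 17^1*673^1*809^1*5065831^( - 1)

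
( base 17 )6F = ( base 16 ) 75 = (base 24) 4l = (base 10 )117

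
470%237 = 233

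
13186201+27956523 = 41142724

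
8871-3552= 5319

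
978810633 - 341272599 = 637538034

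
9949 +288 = 10237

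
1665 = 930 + 735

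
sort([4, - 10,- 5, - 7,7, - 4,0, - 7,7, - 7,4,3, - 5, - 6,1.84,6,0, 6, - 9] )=[-10, - 9,-7, - 7,- 7, - 6, - 5, - 5, - 4,0, 0,  1.84,3,  4 , 4,6,6,7,7]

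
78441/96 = 817 + 3/32 = 817.09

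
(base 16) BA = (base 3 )20220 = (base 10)186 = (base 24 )7I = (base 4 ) 2322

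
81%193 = 81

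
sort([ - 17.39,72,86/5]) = [ - 17.39,86/5 , 72]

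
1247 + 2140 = 3387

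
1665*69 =114885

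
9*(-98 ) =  - 882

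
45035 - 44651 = 384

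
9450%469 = 70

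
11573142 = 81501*142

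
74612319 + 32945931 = 107558250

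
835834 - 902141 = -66307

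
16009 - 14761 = 1248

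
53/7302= 53/7302 = 0.01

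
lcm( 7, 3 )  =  21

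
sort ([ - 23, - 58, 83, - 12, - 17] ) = [-58, - 23, - 17, - 12,83]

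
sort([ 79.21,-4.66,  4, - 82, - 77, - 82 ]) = [  -  82, - 82, - 77, - 4.66, 4, 79.21]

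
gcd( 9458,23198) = 2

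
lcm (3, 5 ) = 15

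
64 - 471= - 407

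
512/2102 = 256/1051 = 0.24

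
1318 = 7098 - 5780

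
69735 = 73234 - 3499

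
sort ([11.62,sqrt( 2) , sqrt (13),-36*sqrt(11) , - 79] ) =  [ - 36*sqrt(11), - 79, sqrt( 2 ), sqrt(13 ) , 11.62] 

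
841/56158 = 841/56158=0.01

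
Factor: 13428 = 2^2*3^2*373^1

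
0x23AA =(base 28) BI2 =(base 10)9130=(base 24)fka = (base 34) 7UI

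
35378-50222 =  - 14844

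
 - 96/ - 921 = 32/307 = 0.10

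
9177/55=166 + 47/55=166.85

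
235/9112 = 235/9112=0.03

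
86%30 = 26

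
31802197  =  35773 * 889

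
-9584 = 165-9749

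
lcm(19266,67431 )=134862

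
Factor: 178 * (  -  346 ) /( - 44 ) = 11^(  -  1)*  89^1*173^1 = 15397/11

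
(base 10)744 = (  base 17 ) 29D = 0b1011101000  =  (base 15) 349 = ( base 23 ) 198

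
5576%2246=1084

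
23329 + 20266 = 43595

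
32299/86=375 + 49/86 = 375.57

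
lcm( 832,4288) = 55744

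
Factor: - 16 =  - 2^4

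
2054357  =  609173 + 1445184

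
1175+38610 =39785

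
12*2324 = 27888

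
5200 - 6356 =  - 1156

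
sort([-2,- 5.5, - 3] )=[ - 5.5,-3, - 2]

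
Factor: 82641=3^1*13^2*163^1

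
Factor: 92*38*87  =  2^3*3^1*19^1* 23^1*29^1  =  304152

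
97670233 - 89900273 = 7769960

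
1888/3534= 944/1767 = 0.53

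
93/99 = 31/33 = 0.94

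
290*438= 127020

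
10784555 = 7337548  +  3447007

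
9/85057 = 9/85057 = 0.00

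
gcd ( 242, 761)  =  1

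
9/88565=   9/88565 = 0.00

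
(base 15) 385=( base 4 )30200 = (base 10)800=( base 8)1440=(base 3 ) 1002122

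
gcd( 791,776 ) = 1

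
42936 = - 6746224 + 6789160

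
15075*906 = 13657950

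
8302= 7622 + 680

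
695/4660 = 139/932= 0.15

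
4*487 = 1948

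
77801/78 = 77801/78= 997.45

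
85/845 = 17/169 = 0.10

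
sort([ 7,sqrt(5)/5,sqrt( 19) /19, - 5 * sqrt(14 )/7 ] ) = [ - 5*sqrt( 14)/7,sqrt (19)/19,sqrt( 5)/5,7]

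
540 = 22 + 518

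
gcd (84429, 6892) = 1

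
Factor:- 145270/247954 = - 5^1*7^( - 1) * 73^1 * 89^( - 1)= - 365/623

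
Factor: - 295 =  - 5^1*59^1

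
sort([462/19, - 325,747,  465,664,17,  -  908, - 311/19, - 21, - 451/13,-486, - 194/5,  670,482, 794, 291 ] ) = [ - 908, - 486,  -  325,-194/5, - 451/13, - 21, - 311/19 , 17,462/19,291,465, 482, 664, 670, 747, 794 ] 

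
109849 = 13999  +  95850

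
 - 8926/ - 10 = 4463/5 = 892.60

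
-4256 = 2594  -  6850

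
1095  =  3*365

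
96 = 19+77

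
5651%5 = 1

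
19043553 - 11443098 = 7600455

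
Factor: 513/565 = 3^3*5^ ( - 1)*19^1*113^ ( - 1)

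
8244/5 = 1648 + 4/5=1648.80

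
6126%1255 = 1106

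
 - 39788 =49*( - 812)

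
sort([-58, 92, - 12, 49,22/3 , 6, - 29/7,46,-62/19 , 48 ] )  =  [-58 , - 12 , - 29/7, - 62/19, 6, 22/3,46, 48 , 49, 92]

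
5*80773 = 403865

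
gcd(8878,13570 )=46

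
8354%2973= 2408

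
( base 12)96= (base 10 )114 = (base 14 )82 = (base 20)5E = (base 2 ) 1110010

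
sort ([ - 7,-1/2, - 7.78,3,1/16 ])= [ - 7.78, - 7,-1/2,1/16, 3]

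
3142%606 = 112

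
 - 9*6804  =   - 61236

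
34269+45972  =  80241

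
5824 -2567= 3257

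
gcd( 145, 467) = 1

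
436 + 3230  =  3666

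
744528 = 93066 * 8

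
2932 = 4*733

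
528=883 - 355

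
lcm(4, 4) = 4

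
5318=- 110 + 5428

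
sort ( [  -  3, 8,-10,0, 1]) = [ - 10, - 3, 0,  1,  8 ]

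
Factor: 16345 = 5^1*7^1*467^1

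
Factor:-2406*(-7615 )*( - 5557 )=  - 2^1*3^1  *5^1 * 401^1*1523^1*5557^1 = -101813631330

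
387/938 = 387/938 = 0.41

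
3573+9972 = 13545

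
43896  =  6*7316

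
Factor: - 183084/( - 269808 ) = 19/28= 2^( - 2) *7^ (-1 )*19^1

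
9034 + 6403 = 15437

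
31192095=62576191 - 31384096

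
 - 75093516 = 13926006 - 89019522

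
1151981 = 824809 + 327172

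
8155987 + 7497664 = 15653651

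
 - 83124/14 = -41562/7 =- 5937.43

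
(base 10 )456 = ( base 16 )1C8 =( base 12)320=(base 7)1221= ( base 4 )13020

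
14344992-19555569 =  - 5210577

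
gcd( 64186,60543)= 1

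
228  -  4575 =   -  4347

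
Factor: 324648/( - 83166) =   -  324/83 = - 2^2 * 3^4 * 83^( - 1) 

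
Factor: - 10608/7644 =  -68/49 = -2^2*7^( - 2)*17^1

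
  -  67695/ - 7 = 67695/7=9670.71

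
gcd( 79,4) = 1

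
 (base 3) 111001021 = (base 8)22447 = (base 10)9511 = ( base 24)GC7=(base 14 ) 3675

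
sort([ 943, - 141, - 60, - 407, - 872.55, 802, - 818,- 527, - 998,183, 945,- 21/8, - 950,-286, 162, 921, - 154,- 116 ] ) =[-998, -950, - 872.55,- 818, -527, - 407, - 286, - 154, - 141, - 116,- 60, -21/8,  162, 183, 802,921, 943,945 ]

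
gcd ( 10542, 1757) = 1757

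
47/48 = 47/48 = 0.98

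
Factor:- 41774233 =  - 23^1* 1816271^1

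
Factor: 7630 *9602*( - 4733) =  - 2^2*5^1*7^1*109^1*4733^1 * 4801^1 = - 346755009580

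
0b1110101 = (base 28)45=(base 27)49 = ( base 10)117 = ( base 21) 5C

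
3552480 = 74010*48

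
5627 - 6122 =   -  495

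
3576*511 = 1827336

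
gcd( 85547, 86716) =7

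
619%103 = 1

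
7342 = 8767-1425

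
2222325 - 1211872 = 1010453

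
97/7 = 13 + 6/7 = 13.86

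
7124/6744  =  1781/1686 = 1.06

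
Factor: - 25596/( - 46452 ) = 3^3*7^ (-2)=27/49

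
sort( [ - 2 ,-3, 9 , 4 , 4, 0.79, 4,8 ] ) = [ - 3, - 2,0.79 , 4, 4, 4, 8 , 9 ]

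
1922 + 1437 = 3359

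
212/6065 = 212/6065 = 0.03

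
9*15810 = 142290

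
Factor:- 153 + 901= 2^2*11^1 *17^1= 748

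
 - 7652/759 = - 7652/759 = - 10.08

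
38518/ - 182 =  - 212 + 33/91 = - 211.64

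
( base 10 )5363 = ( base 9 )7318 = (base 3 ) 21100122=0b1010011110011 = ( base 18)g9h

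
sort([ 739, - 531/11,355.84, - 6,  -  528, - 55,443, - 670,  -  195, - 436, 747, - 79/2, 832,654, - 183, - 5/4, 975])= [  -  670, - 528, -436, - 195,  -  183,- 55, - 531/11, - 79/2,-6, - 5/4,  355.84, 443, 654,739,747,  832,975]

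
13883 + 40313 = 54196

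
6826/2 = 3413  =  3413.00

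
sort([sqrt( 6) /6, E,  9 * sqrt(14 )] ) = [sqrt(6 )/6, E,  9*sqrt( 14) ]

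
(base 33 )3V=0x82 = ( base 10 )130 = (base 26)50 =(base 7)244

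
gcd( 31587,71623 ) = 1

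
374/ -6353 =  - 1 + 5979/6353 = - 0.06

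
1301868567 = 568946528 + 732922039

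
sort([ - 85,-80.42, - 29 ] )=[ - 85, - 80.42,-29]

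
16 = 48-32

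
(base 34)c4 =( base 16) 19C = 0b110011100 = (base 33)CG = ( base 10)412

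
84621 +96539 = 181160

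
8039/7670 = 1 + 369/7670=1.05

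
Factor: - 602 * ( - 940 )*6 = 2^4*3^1*5^1*7^1*43^1*47^1  =  3395280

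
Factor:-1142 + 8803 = 7661 = 47^1*163^1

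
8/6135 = 8/6135 = 0.00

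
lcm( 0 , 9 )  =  0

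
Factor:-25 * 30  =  -750=-2^1 * 3^1*5^3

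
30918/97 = 318 + 72/97=318.74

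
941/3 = 313+ 2/3 = 313.67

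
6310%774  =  118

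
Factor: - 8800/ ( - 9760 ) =55/61 = 5^1*11^1 * 61^( - 1)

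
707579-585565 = 122014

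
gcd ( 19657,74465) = 1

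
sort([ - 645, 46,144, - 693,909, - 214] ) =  [ - 693, - 645, - 214, 46,144,909]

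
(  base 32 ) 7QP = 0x1F59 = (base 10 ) 8025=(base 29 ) 9FL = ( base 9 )12006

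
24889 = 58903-34014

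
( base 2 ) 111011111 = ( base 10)479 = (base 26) IB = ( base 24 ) JN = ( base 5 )3404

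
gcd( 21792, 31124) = 4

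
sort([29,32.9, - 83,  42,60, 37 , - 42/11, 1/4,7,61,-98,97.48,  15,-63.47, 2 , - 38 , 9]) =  [ - 98, - 83  , - 63.47, - 38, - 42/11,  1/4, 2,7, 9 , 15, 29,32.9 , 37, 42,60, 61, 97.48 ] 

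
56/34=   28/17 = 1.65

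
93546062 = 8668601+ 84877461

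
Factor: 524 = 2^2*131^1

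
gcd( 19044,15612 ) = 12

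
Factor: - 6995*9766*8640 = -590225788800 = -2^7*3^3*5^2 * 19^1*257^1*1399^1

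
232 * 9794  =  2272208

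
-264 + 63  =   - 201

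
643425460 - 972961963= -329536503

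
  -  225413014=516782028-742195042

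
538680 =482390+56290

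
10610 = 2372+8238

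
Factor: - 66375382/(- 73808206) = 101^1* 587^(- 1 )*62869^( - 1)* 328591^1= 33187691/36904103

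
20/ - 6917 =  - 1 + 6897/6917  =  - 0.00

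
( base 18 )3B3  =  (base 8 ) 2225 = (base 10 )1173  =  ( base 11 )977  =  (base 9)1543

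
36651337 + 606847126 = 643498463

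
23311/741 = 31  +  340/741 = 31.46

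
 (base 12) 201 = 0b100100001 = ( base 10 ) 289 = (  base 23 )CD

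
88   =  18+70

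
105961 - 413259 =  - 307298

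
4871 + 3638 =8509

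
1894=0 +1894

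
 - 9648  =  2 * ( - 4824)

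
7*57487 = 402409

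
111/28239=37/9413 = 0.00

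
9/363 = 3/121 = 0.02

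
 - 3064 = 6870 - 9934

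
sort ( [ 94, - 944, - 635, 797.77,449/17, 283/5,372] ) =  [ - 944, -635,449/17,283/5,94, 372 , 797.77 ]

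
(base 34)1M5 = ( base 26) 2LB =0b11101110101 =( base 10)1909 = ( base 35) 1JJ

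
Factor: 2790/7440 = 2^( - 3 )*3^1 = 3/8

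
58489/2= 58489/2 = 29244.50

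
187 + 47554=47741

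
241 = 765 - 524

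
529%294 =235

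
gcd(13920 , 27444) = 12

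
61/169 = 61/169 = 0.36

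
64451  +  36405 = 100856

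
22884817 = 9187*2491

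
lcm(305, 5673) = 28365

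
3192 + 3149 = 6341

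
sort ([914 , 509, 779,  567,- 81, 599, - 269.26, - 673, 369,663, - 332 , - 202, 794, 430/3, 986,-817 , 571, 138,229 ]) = [ - 817,-673, - 332, - 269.26,  -  202, - 81, 138, 430/3, 229,  369 , 509, 567,571, 599, 663, 779, 794,914, 986 ] 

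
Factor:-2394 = -2^1*3^2*7^1*19^1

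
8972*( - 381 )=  - 3418332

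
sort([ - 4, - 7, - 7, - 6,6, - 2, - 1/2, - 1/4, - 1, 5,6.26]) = [ - 7, - 7, - 6, - 4,  -  2, - 1, - 1/2, - 1/4, 5,6 , 6.26]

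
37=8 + 29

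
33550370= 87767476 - 54217106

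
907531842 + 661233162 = 1568765004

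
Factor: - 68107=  - 13^3* 31^1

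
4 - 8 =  - 4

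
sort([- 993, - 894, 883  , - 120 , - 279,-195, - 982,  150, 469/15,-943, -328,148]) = [-993, - 982, - 943, - 894,  -  328,  -  279  , - 195 , - 120, 469/15 , 148,150,883 ] 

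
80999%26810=569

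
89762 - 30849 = 58913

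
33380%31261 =2119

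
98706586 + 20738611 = 119445197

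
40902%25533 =15369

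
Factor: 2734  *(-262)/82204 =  - 131^1*1367^1*20551^( - 1) =- 179077/20551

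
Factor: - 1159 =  - 19^1*61^1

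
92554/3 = 30851+1/3 = 30851.33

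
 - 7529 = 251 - 7780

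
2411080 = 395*6104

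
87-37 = 50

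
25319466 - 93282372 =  - 67962906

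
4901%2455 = 2446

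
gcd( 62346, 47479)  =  1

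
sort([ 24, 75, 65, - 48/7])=[ - 48/7, 24,65, 75] 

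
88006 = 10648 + 77358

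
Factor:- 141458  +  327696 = 186238=2^1*13^2*19^1*29^1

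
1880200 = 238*7900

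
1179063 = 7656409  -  6477346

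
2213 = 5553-3340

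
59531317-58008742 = 1522575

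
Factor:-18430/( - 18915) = 38/39 =2^1*3^( - 1)*13^ ( - 1)*19^1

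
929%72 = 65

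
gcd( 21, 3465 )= 21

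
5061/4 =1265 + 1/4 = 1265.25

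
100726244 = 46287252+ 54438992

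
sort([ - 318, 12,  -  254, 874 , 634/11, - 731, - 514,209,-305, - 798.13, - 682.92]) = [- 798.13, - 731,  -  682.92, - 514, - 318, - 305,-254, 12, 634/11, 209,874 ] 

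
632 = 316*2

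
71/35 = 2 + 1/35 = 2.03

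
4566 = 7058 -2492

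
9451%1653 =1186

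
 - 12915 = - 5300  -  7615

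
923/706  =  923/706= 1.31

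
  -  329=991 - 1320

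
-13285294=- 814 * 16321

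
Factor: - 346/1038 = -1/3 = - 3^( - 1 ) 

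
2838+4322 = 7160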